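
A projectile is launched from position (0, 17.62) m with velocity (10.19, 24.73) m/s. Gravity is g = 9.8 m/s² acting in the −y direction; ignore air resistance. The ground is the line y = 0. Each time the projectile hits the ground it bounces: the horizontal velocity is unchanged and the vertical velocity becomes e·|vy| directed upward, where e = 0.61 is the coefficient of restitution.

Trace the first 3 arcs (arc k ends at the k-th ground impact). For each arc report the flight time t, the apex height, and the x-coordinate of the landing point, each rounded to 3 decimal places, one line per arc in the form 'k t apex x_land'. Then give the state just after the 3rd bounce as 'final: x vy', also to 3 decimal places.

1 5.680 48.823 57.879
2 3.851 18.167 97.121
3 2.349 6.760 121.058
final: 121.058 7.021

Arc 1: start y=17.620, vy=24.730 → t=5.680, apex=48.823, x_land=57.879, impact vy=-30.934
  bounce: vy ← 0.61·30.934 = 18.870
Arc 2: start y=0.000, vy=18.870 → t=3.851, apex=18.167, x_land=97.121, impact vy=-18.870
  bounce: vy ← 0.61·18.870 = 11.511
Arc 3: start y=0.000, vy=11.511 → t=2.349, apex=6.760, x_land=121.058, impact vy=-11.511
  bounce: vy ← 0.61·11.511 = 7.021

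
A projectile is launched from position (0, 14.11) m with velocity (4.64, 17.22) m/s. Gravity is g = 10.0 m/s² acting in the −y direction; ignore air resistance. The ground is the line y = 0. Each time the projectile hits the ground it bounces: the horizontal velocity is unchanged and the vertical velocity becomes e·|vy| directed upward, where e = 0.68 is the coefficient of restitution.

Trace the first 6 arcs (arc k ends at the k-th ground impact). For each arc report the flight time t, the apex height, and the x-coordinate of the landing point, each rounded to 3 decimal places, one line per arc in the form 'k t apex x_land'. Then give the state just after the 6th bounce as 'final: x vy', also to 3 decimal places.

1 4.128 28.936 19.152
2 3.272 13.380 34.333
3 2.225 6.187 44.656
4 1.513 2.861 51.676
5 1.029 1.323 56.449
6 0.700 0.612 59.695
final: 59.695 2.378

Arc 1: start y=14.110, vy=17.220 → t=4.128, apex=28.936, x_land=19.152, impact vy=-24.057
  bounce: vy ← 0.68·24.057 = 16.359
Arc 2: start y=0.000, vy=16.359 → t=3.272, apex=13.380, x_land=34.333, impact vy=-16.359
  bounce: vy ← 0.68·16.359 = 11.124
Arc 3: start y=0.000, vy=11.124 → t=2.225, apex=6.187, x_land=44.656, impact vy=-11.124
  bounce: vy ← 0.68·11.124 = 7.564
Arc 4: start y=0.000, vy=7.564 → t=1.513, apex=2.861, x_land=51.676, impact vy=-7.564
  bounce: vy ← 0.68·7.564 = 5.144
Arc 5: start y=0.000, vy=5.144 → t=1.029, apex=1.323, x_land=56.449, impact vy=-5.144
  bounce: vy ← 0.68·5.144 = 3.498
Arc 6: start y=0.000, vy=3.498 → t=0.700, apex=0.612, x_land=59.695, impact vy=-3.498
  bounce: vy ← 0.68·3.498 = 2.378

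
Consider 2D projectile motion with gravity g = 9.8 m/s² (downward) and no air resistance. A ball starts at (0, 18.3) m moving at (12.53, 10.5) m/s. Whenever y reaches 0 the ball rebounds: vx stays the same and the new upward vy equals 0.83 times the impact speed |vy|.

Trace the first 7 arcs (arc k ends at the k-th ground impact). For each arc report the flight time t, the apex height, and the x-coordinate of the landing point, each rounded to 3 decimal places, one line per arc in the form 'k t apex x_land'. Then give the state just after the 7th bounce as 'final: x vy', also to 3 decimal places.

Arc 1: start y=18.300, vy=10.500 → t=3.281, apex=23.925, x_land=41.112, impact vy=-21.655
  bounce: vy ← 0.83·21.655 = 17.973
Arc 2: start y=0.000, vy=17.973 → t=3.668, apex=16.482, x_land=87.073, impact vy=-17.973
  bounce: vy ← 0.83·17.973 = 14.918
Arc 3: start y=0.000, vy=14.918 → t=3.044, apex=11.354, x_land=125.220, impact vy=-14.918
  bounce: vy ← 0.83·14.918 = 12.382
Arc 4: start y=0.000, vy=12.382 → t=2.527, apex=7.822, x_land=156.883, impact vy=-12.382
  bounce: vy ← 0.83·12.382 = 10.277
Arc 5: start y=0.000, vy=10.277 → t=2.097, apex=5.389, x_land=183.162, impact vy=-10.277
  bounce: vy ← 0.83·10.277 = 8.530
Arc 6: start y=0.000, vy=8.530 → t=1.741, apex=3.712, x_land=204.975, impact vy=-8.530
  bounce: vy ← 0.83·8.530 = 7.080
Arc 7: start y=0.000, vy=7.080 → t=1.445, apex=2.557, x_land=223.079, impact vy=-7.080
  bounce: vy ← 0.83·7.080 = 5.876

1 3.281 23.925 41.112
2 3.668 16.482 87.073
3 3.044 11.354 125.220
4 2.527 7.822 156.883
5 2.097 5.389 183.162
6 1.741 3.712 204.975
7 1.445 2.557 223.079
final: 223.079 5.876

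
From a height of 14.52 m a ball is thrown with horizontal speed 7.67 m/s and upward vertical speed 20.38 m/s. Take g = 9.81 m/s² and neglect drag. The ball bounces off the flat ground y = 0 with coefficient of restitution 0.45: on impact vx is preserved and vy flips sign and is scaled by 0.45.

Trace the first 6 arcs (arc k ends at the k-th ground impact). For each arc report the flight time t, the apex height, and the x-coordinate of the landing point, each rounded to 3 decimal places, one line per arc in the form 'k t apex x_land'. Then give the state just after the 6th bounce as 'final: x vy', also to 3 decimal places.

1 4.775 35.689 36.624
2 2.428 7.227 55.244
3 1.092 1.463 63.623
4 0.492 0.296 67.394
5 0.221 0.060 69.090
6 0.100 0.012 69.854
final: 69.854 0.220

Arc 1: start y=14.520, vy=20.380 → t=4.775, apex=35.689, x_land=36.624, impact vy=-26.462
  bounce: vy ← 0.45·26.462 = 11.908
Arc 2: start y=0.000, vy=11.908 → t=2.428, apex=7.227, x_land=55.244, impact vy=-11.908
  bounce: vy ← 0.45·11.908 = 5.359
Arc 3: start y=0.000, vy=5.359 → t=1.092, apex=1.463, x_land=63.623, impact vy=-5.359
  bounce: vy ← 0.45·5.359 = 2.411
Arc 4: start y=0.000, vy=2.411 → t=0.492, apex=0.296, x_land=67.394, impact vy=-2.411
  bounce: vy ← 0.45·2.411 = 1.085
Arc 5: start y=0.000, vy=1.085 → t=0.221, apex=0.060, x_land=69.090, impact vy=-1.085
  bounce: vy ← 0.45·1.085 = 0.488
Arc 6: start y=0.000, vy=0.488 → t=0.100, apex=0.012, x_land=69.854, impact vy=-0.488
  bounce: vy ← 0.45·0.488 = 0.220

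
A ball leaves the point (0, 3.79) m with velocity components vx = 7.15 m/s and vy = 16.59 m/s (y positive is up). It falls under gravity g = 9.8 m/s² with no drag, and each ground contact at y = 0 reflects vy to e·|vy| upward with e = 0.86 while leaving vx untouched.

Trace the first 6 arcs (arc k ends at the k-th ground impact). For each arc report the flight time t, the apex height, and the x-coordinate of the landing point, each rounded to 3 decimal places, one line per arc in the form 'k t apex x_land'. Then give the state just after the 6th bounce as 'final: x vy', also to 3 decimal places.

1 3.601 17.832 25.744
2 3.281 13.189 49.204
3 2.822 9.754 69.381
4 2.427 7.214 86.732
5 2.087 5.336 101.654
6 1.795 3.946 114.487
final: 114.487 7.563

Arc 1: start y=3.790, vy=16.590 → t=3.601, apex=17.832, x_land=25.744, impact vy=-18.695
  bounce: vy ← 0.86·18.695 = 16.078
Arc 2: start y=0.000, vy=16.078 → t=3.281, apex=13.189, x_land=49.204, impact vy=-16.078
  bounce: vy ← 0.86·16.078 = 13.827
Arc 3: start y=0.000, vy=13.827 → t=2.822, apex=9.754, x_land=69.381, impact vy=-13.827
  bounce: vy ← 0.86·13.827 = 11.891
Arc 4: start y=0.000, vy=11.891 → t=2.427, apex=7.214, x_land=86.732, impact vy=-11.891
  bounce: vy ← 0.86·11.891 = 10.226
Arc 5: start y=0.000, vy=10.226 → t=2.087, apex=5.336, x_land=101.654, impact vy=-10.226
  bounce: vy ← 0.86·10.226 = 8.795
Arc 6: start y=0.000, vy=8.795 → t=1.795, apex=3.946, x_land=114.487, impact vy=-8.795
  bounce: vy ← 0.86·8.795 = 7.563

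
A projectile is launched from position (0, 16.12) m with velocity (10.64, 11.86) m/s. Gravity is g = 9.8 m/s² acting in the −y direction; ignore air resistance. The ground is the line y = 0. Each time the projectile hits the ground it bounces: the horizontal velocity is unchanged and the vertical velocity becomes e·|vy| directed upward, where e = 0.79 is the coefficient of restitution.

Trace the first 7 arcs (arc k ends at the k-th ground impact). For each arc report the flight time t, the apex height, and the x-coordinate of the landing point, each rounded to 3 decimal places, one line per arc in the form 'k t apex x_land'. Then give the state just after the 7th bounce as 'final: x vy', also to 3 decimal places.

Arc 1: start y=16.120, vy=11.860 → t=3.391, apex=23.297, x_land=36.077, impact vy=-21.368
  bounce: vy ← 0.79·21.368 = 16.881
Arc 2: start y=0.000, vy=16.881 → t=3.445, apex=14.539, x_land=72.733, impact vy=-16.881
  bounce: vy ← 0.79·16.881 = 13.336
Arc 3: start y=0.000, vy=13.336 → t=2.722, apex=9.074, x_land=101.691, impact vy=-13.336
  bounce: vy ← 0.79·13.336 = 10.535
Arc 4: start y=0.000, vy=10.535 → t=2.150, apex=5.663, x_land=124.568, impact vy=-10.535
  bounce: vy ← 0.79·10.535 = 8.323
Arc 5: start y=0.000, vy=8.323 → t=1.699, apex=3.534, x_land=142.641, impact vy=-8.323
  bounce: vy ← 0.79·8.323 = 6.575
Arc 6: start y=0.000, vy=6.575 → t=1.342, apex=2.206, x_land=156.919, impact vy=-6.575
  bounce: vy ← 0.79·6.575 = 5.194
Arc 7: start y=0.000, vy=5.194 → t=1.060, apex=1.377, x_land=168.198, impact vy=-5.194
  bounce: vy ← 0.79·5.194 = 4.104

1 3.391 23.297 36.077
2 3.445 14.539 72.733
3 2.722 9.074 101.691
4 2.150 5.663 124.568
5 1.699 3.534 142.641
6 1.342 2.206 156.919
7 1.060 1.377 168.198
final: 168.198 4.104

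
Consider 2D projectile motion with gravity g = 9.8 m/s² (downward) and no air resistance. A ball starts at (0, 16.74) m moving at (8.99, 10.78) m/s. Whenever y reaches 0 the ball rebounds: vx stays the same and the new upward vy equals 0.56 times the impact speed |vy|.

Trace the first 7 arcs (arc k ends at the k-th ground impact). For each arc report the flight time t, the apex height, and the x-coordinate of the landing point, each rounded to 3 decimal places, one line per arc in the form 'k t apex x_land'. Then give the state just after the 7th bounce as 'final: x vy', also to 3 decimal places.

1 3.251 22.669 29.225
2 2.409 7.109 50.882
3 1.349 2.229 63.010
4 0.755 0.699 69.802
5 0.423 0.219 73.605
6 0.237 0.069 75.735
7 0.133 0.022 76.928
final: 76.928 0.364

Arc 1: start y=16.740, vy=10.780 → t=3.251, apex=22.669, x_land=29.225, impact vy=-21.079
  bounce: vy ← 0.56·21.079 = 11.804
Arc 2: start y=0.000, vy=11.804 → t=2.409, apex=7.109, x_land=50.882, impact vy=-11.804
  bounce: vy ← 0.56·11.804 = 6.610
Arc 3: start y=0.000, vy=6.610 → t=1.349, apex=2.229, x_land=63.010, impact vy=-6.610
  bounce: vy ← 0.56·6.610 = 3.702
Arc 4: start y=0.000, vy=3.702 → t=0.755, apex=0.699, x_land=69.802, impact vy=-3.702
  bounce: vy ← 0.56·3.702 = 2.073
Arc 5: start y=0.000, vy=2.073 → t=0.423, apex=0.219, x_land=73.605, impact vy=-2.073
  bounce: vy ← 0.56·2.073 = 1.161
Arc 6: start y=0.000, vy=1.161 → t=0.237, apex=0.069, x_land=75.735, impact vy=-1.161
  bounce: vy ← 0.56·1.161 = 0.650
Arc 7: start y=0.000, vy=0.650 → t=0.133, apex=0.022, x_land=76.928, impact vy=-0.650
  bounce: vy ← 0.56·0.650 = 0.364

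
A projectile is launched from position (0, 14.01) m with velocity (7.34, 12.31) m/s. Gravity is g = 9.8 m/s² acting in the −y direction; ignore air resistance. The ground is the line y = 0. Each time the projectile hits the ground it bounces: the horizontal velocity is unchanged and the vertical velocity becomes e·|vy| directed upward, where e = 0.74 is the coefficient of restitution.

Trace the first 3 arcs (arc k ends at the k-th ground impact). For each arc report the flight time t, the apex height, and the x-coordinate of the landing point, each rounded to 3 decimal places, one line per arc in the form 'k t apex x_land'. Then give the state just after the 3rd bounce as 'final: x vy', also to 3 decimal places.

1 3.363 21.741 24.681
2 3.118 11.906 47.564
3 2.307 6.520 64.497
final: 64.497 8.365

Arc 1: start y=14.010, vy=12.310 → t=3.363, apex=21.741, x_land=24.681, impact vy=-20.643
  bounce: vy ← 0.74·20.643 = 15.276
Arc 2: start y=0.000, vy=15.276 → t=3.118, apex=11.906, x_land=47.564, impact vy=-15.276
  bounce: vy ← 0.74·15.276 = 11.304
Arc 3: start y=0.000, vy=11.304 → t=2.307, apex=6.520, x_land=64.497, impact vy=-11.304
  bounce: vy ← 0.74·11.304 = 8.365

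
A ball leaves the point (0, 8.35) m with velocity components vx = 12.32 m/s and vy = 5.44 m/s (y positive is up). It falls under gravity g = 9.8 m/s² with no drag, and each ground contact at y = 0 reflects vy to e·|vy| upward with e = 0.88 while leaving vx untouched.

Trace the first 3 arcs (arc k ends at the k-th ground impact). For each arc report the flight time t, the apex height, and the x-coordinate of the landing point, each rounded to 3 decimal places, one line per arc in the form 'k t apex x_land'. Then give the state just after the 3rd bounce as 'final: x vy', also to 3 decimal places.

1 1.974 9.860 24.315
2 2.497 7.635 55.073
3 2.197 5.913 82.141
final: 82.141 9.474

Arc 1: start y=8.350, vy=5.440 → t=1.974, apex=9.860, x_land=24.315, impact vy=-13.902
  bounce: vy ← 0.88·13.902 = 12.233
Arc 2: start y=0.000, vy=12.233 → t=2.497, apex=7.635, x_land=55.073, impact vy=-12.233
  bounce: vy ← 0.88·12.233 = 10.765
Arc 3: start y=0.000, vy=10.765 → t=2.197, apex=5.913, x_land=82.141, impact vy=-10.765
  bounce: vy ← 0.88·10.765 = 9.474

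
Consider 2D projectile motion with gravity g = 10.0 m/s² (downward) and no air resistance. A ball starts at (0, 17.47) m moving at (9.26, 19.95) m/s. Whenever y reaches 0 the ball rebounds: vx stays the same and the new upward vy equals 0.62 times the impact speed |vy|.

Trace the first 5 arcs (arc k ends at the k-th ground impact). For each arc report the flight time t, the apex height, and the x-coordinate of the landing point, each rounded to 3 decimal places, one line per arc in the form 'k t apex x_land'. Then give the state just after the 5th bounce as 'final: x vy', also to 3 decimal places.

1 4.729 37.370 43.789
2 3.390 14.365 75.181
3 2.102 5.522 94.643
4 1.303 2.123 106.710
5 0.808 0.816 114.192
final: 114.192 2.505

Arc 1: start y=17.470, vy=19.950 → t=4.729, apex=37.370, x_land=43.789, impact vy=-27.339
  bounce: vy ← 0.62·27.339 = 16.950
Arc 2: start y=0.000, vy=16.950 → t=3.390, apex=14.365, x_land=75.181, impact vy=-16.950
  bounce: vy ← 0.62·16.950 = 10.509
Arc 3: start y=0.000, vy=10.509 → t=2.102, apex=5.522, x_land=94.643, impact vy=-10.509
  bounce: vy ← 0.62·10.509 = 6.516
Arc 4: start y=0.000, vy=6.516 → t=1.303, apex=2.123, x_land=106.710, impact vy=-6.516
  bounce: vy ← 0.62·6.516 = 4.040
Arc 5: start y=0.000, vy=4.040 → t=0.808, apex=0.816, x_land=114.192, impact vy=-4.040
  bounce: vy ← 0.62·4.040 = 2.505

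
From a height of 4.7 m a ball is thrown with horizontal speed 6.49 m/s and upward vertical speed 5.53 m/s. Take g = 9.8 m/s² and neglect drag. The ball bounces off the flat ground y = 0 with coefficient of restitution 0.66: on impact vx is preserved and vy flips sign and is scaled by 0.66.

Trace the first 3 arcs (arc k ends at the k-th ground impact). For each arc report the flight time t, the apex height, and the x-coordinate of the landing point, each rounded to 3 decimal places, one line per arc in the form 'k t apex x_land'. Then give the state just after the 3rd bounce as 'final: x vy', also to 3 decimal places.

1 1.695 6.260 10.998
2 1.492 2.727 20.681
3 0.985 1.188 27.072
final: 27.072 3.185

Arc 1: start y=4.700, vy=5.530 → t=1.695, apex=6.260, x_land=10.998, impact vy=-11.077
  bounce: vy ← 0.66·11.077 = 7.311
Arc 2: start y=0.000, vy=7.311 → t=1.492, apex=2.727, x_land=20.681, impact vy=-7.311
  bounce: vy ← 0.66·7.311 = 4.825
Arc 3: start y=0.000, vy=4.825 → t=0.985, apex=1.188, x_land=27.072, impact vy=-4.825
  bounce: vy ← 0.66·4.825 = 3.185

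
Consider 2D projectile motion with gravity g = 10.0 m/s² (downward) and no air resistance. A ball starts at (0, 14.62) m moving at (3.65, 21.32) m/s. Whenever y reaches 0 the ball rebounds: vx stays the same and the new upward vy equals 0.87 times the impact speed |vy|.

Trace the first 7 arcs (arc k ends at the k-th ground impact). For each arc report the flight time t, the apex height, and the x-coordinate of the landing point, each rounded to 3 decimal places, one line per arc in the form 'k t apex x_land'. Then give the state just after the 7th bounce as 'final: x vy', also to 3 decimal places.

Arc 1: start y=14.620, vy=21.320 → t=4.865, apex=37.347, x_land=17.757, impact vy=-27.330
  bounce: vy ← 0.87·27.330 = 23.777
Arc 2: start y=0.000, vy=23.777 → t=4.755, apex=28.268, x_land=35.115, impact vy=-23.777
  bounce: vy ← 0.87·23.777 = 20.686
Arc 3: start y=0.000, vy=20.686 → t=4.137, apex=21.396, x_land=50.216, impact vy=-20.686
  bounce: vy ← 0.87·20.686 = 17.997
Arc 4: start y=0.000, vy=17.997 → t=3.599, apex=16.195, x_land=63.354, impact vy=-17.997
  bounce: vy ← 0.87·17.997 = 15.657
Arc 5: start y=0.000, vy=15.657 → t=3.131, apex=12.258, x_land=74.784, impact vy=-15.657
  bounce: vy ← 0.87·15.657 = 13.622
Arc 6: start y=0.000, vy=13.622 → t=2.724, apex=9.278, x_land=84.728, impact vy=-13.622
  bounce: vy ← 0.87·13.622 = 11.851
Arc 7: start y=0.000, vy=11.851 → t=2.370, apex=7.022, x_land=93.379, impact vy=-11.851
  bounce: vy ← 0.87·11.851 = 10.310

1 4.865 37.347 17.757
2 4.755 28.268 35.115
3 4.137 21.396 50.216
4 3.599 16.195 63.354
5 3.131 12.258 74.784
6 2.724 9.278 84.728
7 2.370 7.022 93.379
final: 93.379 10.310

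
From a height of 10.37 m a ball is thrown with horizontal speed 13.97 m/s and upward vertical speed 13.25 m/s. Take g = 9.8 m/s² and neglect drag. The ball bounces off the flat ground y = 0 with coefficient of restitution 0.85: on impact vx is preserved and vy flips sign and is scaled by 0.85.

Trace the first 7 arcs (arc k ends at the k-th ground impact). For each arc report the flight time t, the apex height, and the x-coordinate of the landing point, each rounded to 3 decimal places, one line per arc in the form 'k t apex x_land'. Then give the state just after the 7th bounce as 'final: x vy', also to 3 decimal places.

1 3.338 19.327 46.633
2 3.376 13.964 93.799
3 2.870 10.089 133.891
4 2.439 7.289 167.968
5 2.073 5.266 196.935
6 1.762 3.805 221.556
7 1.498 2.749 242.484
final: 242.484 6.239

Arc 1: start y=10.370, vy=13.250 → t=3.338, apex=19.327, x_land=46.633, impact vy=-19.463
  bounce: vy ← 0.85·19.463 = 16.544
Arc 2: start y=0.000, vy=16.544 → t=3.376, apex=13.964, x_land=93.799, impact vy=-16.544
  bounce: vy ← 0.85·16.544 = 14.062
Arc 3: start y=0.000, vy=14.062 → t=2.870, apex=10.089, x_land=133.891, impact vy=-14.062
  bounce: vy ← 0.85·14.062 = 11.953
Arc 4: start y=0.000, vy=11.953 → t=2.439, apex=7.289, x_land=167.968, impact vy=-11.953
  bounce: vy ← 0.85·11.953 = 10.160
Arc 5: start y=0.000, vy=10.160 → t=2.073, apex=5.266, x_land=196.935, impact vy=-10.160
  bounce: vy ← 0.85·10.160 = 8.636
Arc 6: start y=0.000, vy=8.636 → t=1.762, apex=3.805, x_land=221.556, impact vy=-8.636
  bounce: vy ← 0.85·8.636 = 7.341
Arc 7: start y=0.000, vy=7.341 → t=1.498, apex=2.749, x_land=242.484, impact vy=-7.341
  bounce: vy ← 0.85·7.341 = 6.239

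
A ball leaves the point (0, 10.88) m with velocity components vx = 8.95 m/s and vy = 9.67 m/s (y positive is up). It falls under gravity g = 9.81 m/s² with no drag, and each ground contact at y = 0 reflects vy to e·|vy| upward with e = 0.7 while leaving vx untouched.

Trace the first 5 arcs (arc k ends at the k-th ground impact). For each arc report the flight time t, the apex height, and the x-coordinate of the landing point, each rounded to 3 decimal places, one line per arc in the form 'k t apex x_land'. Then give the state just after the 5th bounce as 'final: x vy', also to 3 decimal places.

1 2.772 15.646 24.807
2 2.500 7.667 47.186
3 1.750 3.757 62.851
4 1.225 1.841 73.816
5 0.858 0.902 81.492
final: 81.492 2.945

Arc 1: start y=10.880, vy=9.670 → t=2.772, apex=15.646, x_land=24.807, impact vy=-17.521
  bounce: vy ← 0.7·17.521 = 12.264
Arc 2: start y=0.000, vy=12.264 → t=2.500, apex=7.667, x_land=47.186, impact vy=-12.264
  bounce: vy ← 0.7·12.264 = 8.585
Arc 3: start y=0.000, vy=8.585 → t=1.750, apex=3.757, x_land=62.851, impact vy=-8.585
  bounce: vy ← 0.7·8.585 = 6.010
Arc 4: start y=0.000, vy=6.010 → t=1.225, apex=1.841, x_land=73.816, impact vy=-6.010
  bounce: vy ← 0.7·6.010 = 4.207
Arc 5: start y=0.000, vy=4.207 → t=0.858, apex=0.902, x_land=81.492, impact vy=-4.207
  bounce: vy ← 0.7·4.207 = 2.945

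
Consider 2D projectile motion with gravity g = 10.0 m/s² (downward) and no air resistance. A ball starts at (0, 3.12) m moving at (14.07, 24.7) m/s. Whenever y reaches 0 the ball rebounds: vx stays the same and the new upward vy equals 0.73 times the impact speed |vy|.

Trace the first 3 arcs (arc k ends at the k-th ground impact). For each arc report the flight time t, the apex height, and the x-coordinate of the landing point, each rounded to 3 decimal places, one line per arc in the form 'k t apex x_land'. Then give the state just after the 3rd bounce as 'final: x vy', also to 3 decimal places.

Arc 1: start y=3.120, vy=24.700 → t=5.063, apex=33.624, x_land=71.240, impact vy=-25.932
  bounce: vy ← 0.73·25.932 = 18.931
Arc 2: start y=0.000, vy=18.931 → t=3.786, apex=17.918, x_land=124.511, impact vy=-18.931
  bounce: vy ← 0.73·18.931 = 13.819
Arc 3: start y=0.000, vy=13.819 → t=2.764, apex=9.549, x_land=163.398, impact vy=-13.819
  bounce: vy ← 0.73·13.819 = 10.088

1 5.063 33.624 71.240
2 3.786 17.918 124.511
3 2.764 9.549 163.398
final: 163.398 10.088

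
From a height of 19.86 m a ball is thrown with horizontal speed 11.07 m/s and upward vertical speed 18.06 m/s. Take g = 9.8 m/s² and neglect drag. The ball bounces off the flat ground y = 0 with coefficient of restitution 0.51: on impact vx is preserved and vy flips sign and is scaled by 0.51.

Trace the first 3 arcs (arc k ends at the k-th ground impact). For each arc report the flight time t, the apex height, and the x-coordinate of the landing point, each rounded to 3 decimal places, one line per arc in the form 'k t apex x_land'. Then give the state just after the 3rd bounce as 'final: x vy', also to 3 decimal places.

Arc 1: start y=19.860, vy=18.060 → t=4.572, apex=36.501, x_land=50.614, impact vy=-26.747
  bounce: vy ← 0.51·26.747 = 13.641
Arc 2: start y=0.000, vy=13.641 → t=2.784, apex=9.494, x_land=81.432, impact vy=-13.641
  bounce: vy ← 0.51·13.641 = 6.957
Arc 3: start y=0.000, vy=6.957 → t=1.420, apex=2.469, x_land=97.149, impact vy=-6.957
  bounce: vy ← 0.51·6.957 = 3.548

1 4.572 36.501 50.614
2 2.784 9.494 81.432
3 1.420 2.469 97.149
final: 97.149 3.548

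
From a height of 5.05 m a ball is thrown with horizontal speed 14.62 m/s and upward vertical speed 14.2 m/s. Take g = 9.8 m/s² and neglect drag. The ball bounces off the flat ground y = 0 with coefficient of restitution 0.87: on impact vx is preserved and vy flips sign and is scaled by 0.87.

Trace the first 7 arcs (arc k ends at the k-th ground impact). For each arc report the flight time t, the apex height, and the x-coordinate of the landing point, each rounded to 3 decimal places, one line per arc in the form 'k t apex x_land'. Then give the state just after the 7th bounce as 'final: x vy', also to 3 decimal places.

1 3.218 15.338 47.050
2 3.078 11.609 92.057
3 2.678 8.787 131.213
4 2.330 6.651 165.279
5 2.027 5.034 194.916
6 1.764 3.810 220.700
7 1.534 2.884 243.133
final: 243.133 6.541

Arc 1: start y=5.050, vy=14.200 → t=3.218, apex=15.338, x_land=47.050, impact vy=-17.338
  bounce: vy ← 0.87·17.338 = 15.084
Arc 2: start y=0.000, vy=15.084 → t=3.078, apex=11.609, x_land=92.057, impact vy=-15.084
  bounce: vy ← 0.87·15.084 = 13.123
Arc 3: start y=0.000, vy=13.123 → t=2.678, apex=8.787, x_land=131.213, impact vy=-13.123
  bounce: vy ← 0.87·13.123 = 11.417
Arc 4: start y=0.000, vy=11.417 → t=2.330, apex=6.651, x_land=165.279, impact vy=-11.417
  bounce: vy ← 0.87·11.417 = 9.933
Arc 5: start y=0.000, vy=9.933 → t=2.027, apex=5.034, x_land=194.916, impact vy=-9.933
  bounce: vy ← 0.87·9.933 = 8.642
Arc 6: start y=0.000, vy=8.642 → t=1.764, apex=3.810, x_land=220.700, impact vy=-8.642
  bounce: vy ← 0.87·8.642 = 7.518
Arc 7: start y=0.000, vy=7.518 → t=1.534, apex=2.884, x_land=243.133, impact vy=-7.518
  bounce: vy ← 0.87·7.518 = 6.541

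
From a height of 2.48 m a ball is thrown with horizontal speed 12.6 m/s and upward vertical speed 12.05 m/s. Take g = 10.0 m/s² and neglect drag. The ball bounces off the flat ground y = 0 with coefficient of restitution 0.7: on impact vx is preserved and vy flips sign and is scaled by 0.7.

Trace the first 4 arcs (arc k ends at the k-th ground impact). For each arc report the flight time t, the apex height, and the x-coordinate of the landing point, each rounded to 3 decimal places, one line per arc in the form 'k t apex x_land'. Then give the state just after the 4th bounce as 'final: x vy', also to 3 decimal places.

Arc 1: start y=2.480, vy=12.050 → t=2.601, apex=9.740, x_land=32.769, impact vy=-13.957
  bounce: vy ← 0.7·13.957 = 9.770
Arc 2: start y=0.000, vy=9.770 → t=1.954, apex=4.773, x_land=57.389, impact vy=-9.770
  bounce: vy ← 0.7·9.770 = 6.839
Arc 3: start y=0.000, vy=6.839 → t=1.368, apex=2.339, x_land=74.624, impact vy=-6.839
  bounce: vy ← 0.7·6.839 = 4.787
Arc 4: start y=0.000, vy=4.787 → t=0.957, apex=1.146, x_land=86.688, impact vy=-4.787
  bounce: vy ← 0.7·4.787 = 3.351

1 2.601 9.740 32.769
2 1.954 4.773 57.389
3 1.368 2.339 74.624
4 0.957 1.146 86.688
final: 86.688 3.351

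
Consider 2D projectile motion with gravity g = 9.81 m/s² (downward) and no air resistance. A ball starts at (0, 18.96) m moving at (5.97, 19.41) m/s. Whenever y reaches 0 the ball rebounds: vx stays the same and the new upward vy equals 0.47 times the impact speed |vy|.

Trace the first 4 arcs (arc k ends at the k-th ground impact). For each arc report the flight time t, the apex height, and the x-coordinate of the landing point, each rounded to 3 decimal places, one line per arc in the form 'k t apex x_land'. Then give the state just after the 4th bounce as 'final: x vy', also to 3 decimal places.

Arc 1: start y=18.960, vy=19.410 → t=4.768, apex=38.162, x_land=28.464, impact vy=-27.363
  bounce: vy ← 0.47·27.363 = 12.861
Arc 2: start y=0.000, vy=12.861 → t=2.622, apex=8.430, x_land=44.117, impact vy=-12.861
  bounce: vy ← 0.47·12.861 = 6.045
Arc 3: start y=0.000, vy=6.045 → t=1.232, apex=1.862, x_land=51.474, impact vy=-6.045
  bounce: vy ← 0.47·6.045 = 2.841
Arc 4: start y=0.000, vy=2.841 → t=0.579, apex=0.411, x_land=54.932, impact vy=-2.841
  bounce: vy ← 0.47·2.841 = 1.335

1 4.768 38.162 28.464
2 2.622 8.430 44.117
3 1.232 1.862 51.474
4 0.579 0.411 54.932
final: 54.932 1.335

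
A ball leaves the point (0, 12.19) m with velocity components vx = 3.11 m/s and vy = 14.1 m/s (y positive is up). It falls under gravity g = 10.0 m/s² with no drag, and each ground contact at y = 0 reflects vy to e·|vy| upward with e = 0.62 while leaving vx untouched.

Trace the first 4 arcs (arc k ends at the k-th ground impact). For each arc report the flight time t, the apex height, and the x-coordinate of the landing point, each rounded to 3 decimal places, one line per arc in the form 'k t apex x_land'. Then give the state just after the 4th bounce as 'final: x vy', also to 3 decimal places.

Arc 1: start y=12.190, vy=14.100 → t=3.514, apex=22.130, x_land=10.928, impact vy=-21.038
  bounce: vy ← 0.62·21.038 = 13.044
Arc 2: start y=0.000, vy=13.044 → t=2.609, apex=8.507, x_land=19.041, impact vy=-13.044
  bounce: vy ← 0.62·13.044 = 8.087
Arc 3: start y=0.000, vy=8.087 → t=1.617, apex=3.270, x_land=24.071, impact vy=-8.087
  bounce: vy ← 0.62·8.087 = 5.014
Arc 4: start y=0.000, vy=5.014 → t=1.003, apex=1.257, x_land=27.190, impact vy=-5.014
  bounce: vy ← 0.62·5.014 = 3.109

1 3.514 22.130 10.928
2 2.609 8.507 19.041
3 1.617 3.270 24.071
4 1.003 1.257 27.190
final: 27.190 3.109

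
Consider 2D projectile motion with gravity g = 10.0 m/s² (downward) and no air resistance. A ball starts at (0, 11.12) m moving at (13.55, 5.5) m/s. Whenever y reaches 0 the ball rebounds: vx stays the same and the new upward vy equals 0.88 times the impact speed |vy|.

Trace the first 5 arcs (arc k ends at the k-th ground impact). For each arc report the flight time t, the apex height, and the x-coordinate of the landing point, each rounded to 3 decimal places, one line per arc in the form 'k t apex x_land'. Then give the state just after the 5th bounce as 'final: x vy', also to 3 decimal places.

1 2.139 12.632 28.990
2 2.798 9.783 66.897
3 2.462 7.576 100.254
4 2.166 5.867 129.609
5 1.906 4.543 155.441
final: 155.441 8.388

Arc 1: start y=11.120, vy=5.500 → t=2.139, apex=12.632, x_land=28.990, impact vy=-15.895
  bounce: vy ← 0.88·15.895 = 13.988
Arc 2: start y=0.000, vy=13.988 → t=2.798, apex=9.783, x_land=66.897, impact vy=-13.988
  bounce: vy ← 0.88·13.988 = 12.309
Arc 3: start y=0.000, vy=12.309 → t=2.462, apex=7.576, x_land=100.254, impact vy=-12.309
  bounce: vy ← 0.88·12.309 = 10.832
Arc 4: start y=0.000, vy=10.832 → t=2.166, apex=5.867, x_land=129.609, impact vy=-10.832
  bounce: vy ← 0.88·10.832 = 9.532
Arc 5: start y=0.000, vy=9.532 → t=1.906, apex=4.543, x_land=155.441, impact vy=-9.532
  bounce: vy ← 0.88·9.532 = 8.388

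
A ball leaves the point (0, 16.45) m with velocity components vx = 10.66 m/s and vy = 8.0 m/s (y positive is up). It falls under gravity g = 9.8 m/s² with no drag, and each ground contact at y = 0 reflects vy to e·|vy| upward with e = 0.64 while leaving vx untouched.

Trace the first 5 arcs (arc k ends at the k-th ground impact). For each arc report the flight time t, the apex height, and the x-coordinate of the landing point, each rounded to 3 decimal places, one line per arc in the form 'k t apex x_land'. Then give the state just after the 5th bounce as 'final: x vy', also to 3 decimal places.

1 2.822 19.715 30.085
2 2.568 8.075 57.454
3 1.643 3.308 74.971
4 1.052 1.355 86.182
5 0.673 0.555 93.357
final: 93.357 2.111

Arc 1: start y=16.450, vy=8.000 → t=2.822, apex=19.715, x_land=30.085, impact vy=-19.658
  bounce: vy ← 0.64·19.658 = 12.581
Arc 2: start y=0.000, vy=12.581 → t=2.568, apex=8.075, x_land=57.454, impact vy=-12.581
  bounce: vy ← 0.64·12.581 = 8.052
Arc 3: start y=0.000, vy=8.052 → t=1.643, apex=3.308, x_land=74.971, impact vy=-8.052
  bounce: vy ← 0.64·8.052 = 5.153
Arc 4: start y=0.000, vy=5.153 → t=1.052, apex=1.355, x_land=86.182, impact vy=-5.153
  bounce: vy ← 0.64·5.153 = 3.298
Arc 5: start y=0.000, vy=3.298 → t=0.673, apex=0.555, x_land=93.357, impact vy=-3.298
  bounce: vy ← 0.64·3.298 = 2.111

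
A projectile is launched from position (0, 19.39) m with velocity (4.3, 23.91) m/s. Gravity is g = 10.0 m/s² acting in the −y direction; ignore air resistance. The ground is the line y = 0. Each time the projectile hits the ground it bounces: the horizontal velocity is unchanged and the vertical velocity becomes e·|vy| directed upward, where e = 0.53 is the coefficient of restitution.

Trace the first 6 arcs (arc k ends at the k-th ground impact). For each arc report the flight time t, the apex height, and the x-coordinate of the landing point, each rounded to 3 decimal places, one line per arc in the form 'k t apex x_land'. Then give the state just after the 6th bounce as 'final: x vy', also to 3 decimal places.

Arc 1: start y=19.390, vy=23.910 → t=5.489, apex=47.974, x_land=23.601, impact vy=-30.976
  bounce: vy ← 0.53·30.976 = 16.417
Arc 2: start y=0.000, vy=16.417 → t=3.283, apex=13.476, x_land=37.719, impact vy=-16.417
  bounce: vy ← 0.53·16.417 = 8.701
Arc 3: start y=0.000, vy=8.701 → t=1.740, apex=3.785, x_land=45.202, impact vy=-8.701
  bounce: vy ← 0.53·8.701 = 4.612
Arc 4: start y=0.000, vy=4.612 → t=0.922, apex=1.063, x_land=49.168, impact vy=-4.612
  bounce: vy ← 0.53·4.612 = 2.444
Arc 5: start y=0.000, vy=2.444 → t=0.489, apex=0.299, x_land=51.270, impact vy=-2.444
  bounce: vy ← 0.53·2.444 = 1.295
Arc 6: start y=0.000, vy=1.295 → t=0.259, apex=0.084, x_land=52.384, impact vy=-1.295
  bounce: vy ← 0.53·1.295 = 0.687

1 5.489 47.974 23.601
2 3.283 13.476 37.719
3 1.740 3.785 45.202
4 0.922 1.063 49.168
5 0.489 0.299 51.270
6 0.259 0.084 52.384
final: 52.384 0.687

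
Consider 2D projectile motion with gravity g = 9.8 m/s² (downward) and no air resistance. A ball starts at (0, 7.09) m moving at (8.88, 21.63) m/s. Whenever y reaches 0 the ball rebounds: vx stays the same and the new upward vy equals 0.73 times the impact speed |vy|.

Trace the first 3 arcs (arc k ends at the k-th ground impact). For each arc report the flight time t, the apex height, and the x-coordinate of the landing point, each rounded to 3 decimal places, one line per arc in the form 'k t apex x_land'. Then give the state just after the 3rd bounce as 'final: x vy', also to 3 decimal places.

Arc 1: start y=7.090, vy=21.630 → t=4.721, apex=30.960, x_land=41.921, impact vy=-24.634
  bounce: vy ← 0.73·24.634 = 17.983
Arc 2: start y=0.000, vy=17.983 → t=3.670, apex=16.499, x_land=74.510, impact vy=-17.983
  bounce: vy ← 0.73·17.983 = 13.127
Arc 3: start y=0.000, vy=13.127 → t=2.679, apex=8.792, x_land=98.299, impact vy=-13.127
  bounce: vy ← 0.73·13.127 = 9.583

1 4.721 30.960 41.921
2 3.670 16.499 74.510
3 2.679 8.792 98.299
final: 98.299 9.583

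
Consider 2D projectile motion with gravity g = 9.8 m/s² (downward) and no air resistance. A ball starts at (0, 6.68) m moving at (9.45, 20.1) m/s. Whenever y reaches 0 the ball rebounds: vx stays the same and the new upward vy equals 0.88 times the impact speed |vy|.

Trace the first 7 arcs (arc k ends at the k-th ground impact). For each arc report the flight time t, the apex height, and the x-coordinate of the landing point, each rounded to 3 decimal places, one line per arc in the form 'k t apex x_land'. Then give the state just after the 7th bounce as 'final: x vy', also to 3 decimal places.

1 4.411 27.293 41.685
2 4.154 21.136 80.938
3 3.655 16.367 115.480
4 3.217 12.675 145.877
5 2.831 9.815 172.627
6 2.491 7.601 196.167
7 2.192 5.886 216.882
final: 216.882 9.452

Arc 1: start y=6.680, vy=20.100 → t=4.411, apex=27.293, x_land=41.685, impact vy=-23.129
  bounce: vy ← 0.88·23.129 = 20.353
Arc 2: start y=0.000, vy=20.353 → t=4.154, apex=21.136, x_land=80.938, impact vy=-20.353
  bounce: vy ← 0.88·20.353 = 17.911
Arc 3: start y=0.000, vy=17.911 → t=3.655, apex=16.367, x_land=115.480, impact vy=-17.911
  bounce: vy ← 0.88·17.911 = 15.762
Arc 4: start y=0.000, vy=15.762 → t=3.217, apex=12.675, x_land=145.877, impact vy=-15.762
  bounce: vy ← 0.88·15.762 = 13.870
Arc 5: start y=0.000, vy=13.870 → t=2.831, apex=9.815, x_land=172.627, impact vy=-13.870
  bounce: vy ← 0.88·13.870 = 12.206
Arc 6: start y=0.000, vy=12.206 → t=2.491, apex=7.601, x_land=196.167, impact vy=-12.206
  bounce: vy ← 0.88·12.206 = 10.741
Arc 7: start y=0.000, vy=10.741 → t=2.192, apex=5.886, x_land=216.882, impact vy=-10.741
  bounce: vy ← 0.88·10.741 = 9.452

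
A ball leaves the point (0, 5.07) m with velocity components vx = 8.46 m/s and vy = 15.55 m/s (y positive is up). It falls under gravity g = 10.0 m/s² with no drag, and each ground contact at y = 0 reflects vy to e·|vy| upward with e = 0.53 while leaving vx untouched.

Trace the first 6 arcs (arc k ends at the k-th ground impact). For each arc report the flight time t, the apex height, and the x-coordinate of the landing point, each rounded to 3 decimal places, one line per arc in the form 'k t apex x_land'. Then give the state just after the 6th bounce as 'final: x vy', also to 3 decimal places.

Arc 1: start y=5.070, vy=15.550 → t=3.408, apex=17.160, x_land=28.828, impact vy=-18.526
  bounce: vy ← 0.53·18.526 = 9.819
Arc 2: start y=0.000, vy=9.819 → t=1.964, apex=4.820, x_land=45.441, impact vy=-9.819
  bounce: vy ← 0.53·9.819 = 5.204
Arc 3: start y=0.000, vy=5.204 → t=1.041, apex=1.354, x_land=54.246, impact vy=-5.204
  bounce: vy ← 0.53·5.204 = 2.758
Arc 4: start y=0.000, vy=2.758 → t=0.552, apex=0.380, x_land=58.913, impact vy=-2.758
  bounce: vy ← 0.53·2.758 = 1.462
Arc 5: start y=0.000, vy=1.462 → t=0.292, apex=0.107, x_land=61.386, impact vy=-1.462
  bounce: vy ← 0.53·1.462 = 0.775
Arc 6: start y=0.000, vy=0.775 → t=0.155, apex=0.030, x_land=62.697, impact vy=-0.775
  bounce: vy ← 0.53·0.775 = 0.411

1 3.408 17.160 28.828
2 1.964 4.820 45.441
3 1.041 1.354 54.246
4 0.552 0.380 58.913
5 0.292 0.107 61.386
6 0.155 0.030 62.697
final: 62.697 0.411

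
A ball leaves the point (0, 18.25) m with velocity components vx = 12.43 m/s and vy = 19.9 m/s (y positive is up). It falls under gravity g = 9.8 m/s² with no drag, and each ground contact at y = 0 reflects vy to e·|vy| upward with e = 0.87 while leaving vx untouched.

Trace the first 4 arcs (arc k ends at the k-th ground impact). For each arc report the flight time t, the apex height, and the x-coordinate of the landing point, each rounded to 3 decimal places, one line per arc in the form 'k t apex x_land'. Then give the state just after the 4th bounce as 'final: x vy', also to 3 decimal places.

1 4.832 38.455 60.062
2 4.874 29.106 120.651
3 4.241 22.031 173.364
4 3.689 16.675 219.224
final: 219.224 15.728

Arc 1: start y=18.250, vy=19.900 → t=4.832, apex=38.455, x_land=60.062, impact vy=-27.454
  bounce: vy ← 0.87·27.454 = 23.885
Arc 2: start y=0.000, vy=23.885 → t=4.874, apex=29.106, x_land=120.651, impact vy=-23.885
  bounce: vy ← 0.87·23.885 = 20.780
Arc 3: start y=0.000, vy=20.780 → t=4.241, apex=22.031, x_land=173.364, impact vy=-20.780
  bounce: vy ← 0.87·20.780 = 18.078
Arc 4: start y=0.000, vy=18.078 → t=3.689, apex=16.675, x_land=219.224, impact vy=-18.078
  bounce: vy ← 0.87·18.078 = 15.728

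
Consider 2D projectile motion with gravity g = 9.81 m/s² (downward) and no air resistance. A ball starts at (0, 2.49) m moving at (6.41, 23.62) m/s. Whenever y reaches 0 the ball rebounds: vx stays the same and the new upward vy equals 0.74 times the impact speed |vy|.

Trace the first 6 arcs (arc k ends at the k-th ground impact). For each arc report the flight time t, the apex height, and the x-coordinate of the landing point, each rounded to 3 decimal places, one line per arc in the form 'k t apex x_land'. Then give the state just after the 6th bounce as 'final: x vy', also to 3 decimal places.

Arc 1: start y=2.490, vy=23.620 → t=4.919, apex=30.925, x_land=31.529, impact vy=-24.632
  bounce: vy ← 0.74·24.632 = 18.228
Arc 2: start y=0.000, vy=18.228 → t=3.716, apex=16.935, x_land=55.350, impact vy=-18.228
  bounce: vy ← 0.74·18.228 = 13.489
Arc 3: start y=0.000, vy=13.489 → t=2.750, apex=9.273, x_land=72.977, impact vy=-13.489
  bounce: vy ← 0.74·13.489 = 9.982
Arc 4: start y=0.000, vy=9.982 → t=2.035, apex=5.078, x_land=86.022, impact vy=-9.982
  bounce: vy ← 0.74·9.982 = 7.386
Arc 5: start y=0.000, vy=7.386 → t=1.506, apex=2.781, x_land=95.674, impact vy=-7.386
  bounce: vy ← 0.74·7.386 = 5.466
Arc 6: start y=0.000, vy=5.466 → t=1.114, apex=1.523, x_land=102.818, impact vy=-5.466
  bounce: vy ← 0.74·5.466 = 4.045

1 4.919 30.925 31.529
2 3.716 16.935 55.350
3 2.750 9.273 72.977
4 2.035 5.078 86.022
5 1.506 2.781 95.674
6 1.114 1.523 102.818
final: 102.818 4.045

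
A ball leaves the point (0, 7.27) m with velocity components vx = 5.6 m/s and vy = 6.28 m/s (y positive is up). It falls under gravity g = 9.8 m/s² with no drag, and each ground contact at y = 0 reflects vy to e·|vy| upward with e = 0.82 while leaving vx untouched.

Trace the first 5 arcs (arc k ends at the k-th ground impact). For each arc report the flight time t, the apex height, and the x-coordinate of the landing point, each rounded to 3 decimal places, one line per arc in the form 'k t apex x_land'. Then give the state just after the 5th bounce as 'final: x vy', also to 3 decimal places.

Arc 1: start y=7.270, vy=6.280 → t=2.017, apex=9.282, x_land=11.296, impact vy=-13.488
  bounce: vy ← 0.82·13.488 = 11.060
Arc 2: start y=0.000, vy=11.060 → t=2.257, apex=6.241, x_land=23.936, impact vy=-11.060
  bounce: vy ← 0.82·11.060 = 9.069
Arc 3: start y=0.000, vy=9.069 → t=1.851, apex=4.197, x_land=34.301, impact vy=-9.069
  bounce: vy ← 0.82·9.069 = 7.437
Arc 4: start y=0.000, vy=7.437 → t=1.518, apex=2.822, x_land=42.801, impact vy=-7.437
  bounce: vy ← 0.82·7.437 = 6.098
Arc 5: start y=0.000, vy=6.098 → t=1.245, apex=1.897, x_land=49.770, impact vy=-6.098
  bounce: vy ← 0.82·6.098 = 5.001

1 2.017 9.282 11.296
2 2.257 6.241 23.936
3 1.851 4.197 34.301
4 1.518 2.822 42.801
5 1.245 1.897 49.770
final: 49.770 5.001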